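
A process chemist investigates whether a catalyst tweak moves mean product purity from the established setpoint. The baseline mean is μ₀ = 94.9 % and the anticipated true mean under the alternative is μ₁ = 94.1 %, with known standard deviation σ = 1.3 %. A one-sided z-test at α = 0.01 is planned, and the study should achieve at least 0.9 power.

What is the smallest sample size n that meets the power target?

n = 35

Standardized effect: d = |μ₁ − μ₀| / σ = |94.1 − 94.9| / 1.3 = 0.6154
For power 0.9 need Φ(δ − z_{0.01}) = 0.9, so δ = z_{0.01} + z_{0.10} = 2.326 + 1.282 = 3.608.
δ = d·√n ⇒ n = (δ/d)² = (3.608 / 0.6154)² = 34.37.
Rounding up, n = 35.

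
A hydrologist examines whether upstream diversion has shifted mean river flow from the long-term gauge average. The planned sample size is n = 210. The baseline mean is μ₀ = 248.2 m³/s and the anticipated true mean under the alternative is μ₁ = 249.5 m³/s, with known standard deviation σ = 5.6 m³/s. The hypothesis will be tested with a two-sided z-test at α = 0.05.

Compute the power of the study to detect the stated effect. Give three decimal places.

Standardized effect: d = |μ₁ − μ₀| / σ = |249.5 − 248.2| / 5.6 = 0.2321
Noncentrality parameter: δ = d·√n = 0.2321 × √210 = 3.3641
Critical value for a two-sided test at α = 0.05: z_{α/2} = 1.960.
Power = Φ(δ − 1.960) + Φ(−δ − 1.960) = Φ(1.404) + Φ(-5.324) = 0.9199 + 0.0000 = 0.9199.

Power ≈ 0.920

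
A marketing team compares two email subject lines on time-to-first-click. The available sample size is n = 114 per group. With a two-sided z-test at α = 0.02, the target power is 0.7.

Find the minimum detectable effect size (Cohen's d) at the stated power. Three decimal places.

d ≈ 0.378

Need Φ(δ − 2.326) = 0.7, so δ = 2.326 + 0.524 = 2.851.
(The second rejection-region term Φ(−δ − z_{α/2}) is negligible and dropped.)
δ = d·√(n/2) ⇒ d = δ/√(n/2) = 2.851/√(114/2) = 0.3776.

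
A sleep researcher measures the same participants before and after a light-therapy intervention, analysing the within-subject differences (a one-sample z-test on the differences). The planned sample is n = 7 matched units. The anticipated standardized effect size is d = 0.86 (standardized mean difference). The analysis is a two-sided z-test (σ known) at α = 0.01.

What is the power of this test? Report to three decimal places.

Noncentrality parameter: δ = d·√n = 0.86 × √7 = 2.2753
Critical value for a two-sided test at α = 0.01: z_{α/2} = 2.576.
Power = Φ(δ − 2.576) + Φ(−δ − 2.576) = Φ(-0.300) + Φ(-4.851) = 0.3819 + 0.0000 = 0.3819.

Power ≈ 0.382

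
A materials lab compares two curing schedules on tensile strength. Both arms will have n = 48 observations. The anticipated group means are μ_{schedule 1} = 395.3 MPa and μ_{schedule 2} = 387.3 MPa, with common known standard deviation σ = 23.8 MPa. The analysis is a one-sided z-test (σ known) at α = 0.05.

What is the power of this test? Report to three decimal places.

Standardized effect: d = |μ_{schedule 1} − μ_{schedule 2}| / σ = |395.3 − 387.3| / 23.8 = 0.3361
Noncentrality parameter: δ = d·√(n/2) = 0.3361 × √(48/2) = 1.6467
One-sided α = 0.05 → critical value z_{0.05} = 1.645.
Power = Φ(δ − 1.645) = Φ(0.002) = 0.5007.

Power ≈ 0.501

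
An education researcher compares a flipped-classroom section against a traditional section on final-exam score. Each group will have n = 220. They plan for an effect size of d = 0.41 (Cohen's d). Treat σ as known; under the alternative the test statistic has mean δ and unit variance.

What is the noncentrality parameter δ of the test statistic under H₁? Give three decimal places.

δ = d·√(n/2) = 0.41 × √(220/2) = 4.3001

δ ≈ 4.300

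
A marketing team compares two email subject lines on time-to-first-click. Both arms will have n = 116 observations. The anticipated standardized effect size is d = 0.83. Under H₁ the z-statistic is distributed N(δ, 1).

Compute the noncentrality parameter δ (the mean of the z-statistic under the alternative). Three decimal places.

δ ≈ 6.321

The noncentrality parameter scales effect size by the design's sample-size factor: δ = d·√(n/2) = 0.83 × √(116/2) = 6.3211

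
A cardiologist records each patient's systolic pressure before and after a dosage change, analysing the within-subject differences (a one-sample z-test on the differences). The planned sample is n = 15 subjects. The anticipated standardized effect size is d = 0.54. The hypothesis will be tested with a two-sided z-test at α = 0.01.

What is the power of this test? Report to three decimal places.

Noncentrality parameter: δ = d·√n = 0.54 × √15 = 2.0914
Critical value for a two-sided test at α = 0.01: z_{α/2} = 2.576.
Power = Φ(δ − 2.576) + Φ(−δ − 2.576) = Φ(-0.484) + Φ(-4.667) = 0.3140 + 0.0000 = 0.3140.

Power ≈ 0.314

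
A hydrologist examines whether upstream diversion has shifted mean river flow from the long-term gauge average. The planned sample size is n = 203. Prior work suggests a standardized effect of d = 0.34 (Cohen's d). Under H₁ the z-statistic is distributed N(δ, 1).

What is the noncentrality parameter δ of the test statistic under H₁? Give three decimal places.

δ ≈ 4.844

The noncentrality parameter scales effect size by the design's sample-size factor: δ = d·√n = 0.34 × √203 = 4.8443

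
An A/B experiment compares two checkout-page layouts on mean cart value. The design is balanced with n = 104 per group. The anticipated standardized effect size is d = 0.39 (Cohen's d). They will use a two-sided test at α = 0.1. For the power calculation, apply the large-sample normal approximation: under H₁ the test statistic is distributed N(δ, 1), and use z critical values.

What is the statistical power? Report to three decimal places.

Noncentrality parameter: δ = d·√(n/2) = 0.39 × √(104/2) = 2.8123
Critical value for a two-sided test at α = 0.1: z_{α/2} = 1.645.
Power = Φ(δ − 1.645) + Φ(−δ − 1.645) = Φ(1.167) + Φ(-4.457) = 0.8785 + 0.0000 = 0.8785.

Power ≈ 0.878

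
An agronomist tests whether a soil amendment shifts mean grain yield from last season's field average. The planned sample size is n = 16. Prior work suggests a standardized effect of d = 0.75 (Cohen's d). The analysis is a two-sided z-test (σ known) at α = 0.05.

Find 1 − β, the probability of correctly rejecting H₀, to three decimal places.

Noncentrality parameter: δ = d·√n = 0.75 × √16 = 3.0000
Two-sided α = 0.05 → critical value z_{0.025} = 1.960.
Power = Φ(δ − 1.960) + Φ(−δ − 1.960) = Φ(1.040) + Φ(-4.960) = 0.8508 + 0.0000 = 0.8508.

Power ≈ 0.851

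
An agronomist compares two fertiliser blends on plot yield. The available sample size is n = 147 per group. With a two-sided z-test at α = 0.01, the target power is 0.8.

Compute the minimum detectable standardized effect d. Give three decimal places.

d ≈ 0.399

Need Φ(δ − 2.576) = 0.8, so δ = 2.576 + 0.842 = 3.417.
(Lower-tail contribution to power is negligible for δ > 0.)
δ = d·√(n/2) ⇒ d = δ/√(n/2) = 3.417/√(147/2) = 0.3986.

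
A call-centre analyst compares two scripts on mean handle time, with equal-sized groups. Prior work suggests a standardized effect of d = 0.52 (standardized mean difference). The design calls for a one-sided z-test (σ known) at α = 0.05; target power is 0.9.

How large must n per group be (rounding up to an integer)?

Set Φ(δ − 1.645) = 0.9; then δ − 1.645 = Φ⁻¹(0.9) = 1.282, giving δ = 2.926.
δ = d·√(n/2) ⇒ n = 2(δ/d)² = 2 × (2.926 / 0.52)² = 63.34.
Rounding up, n = 64 per group.

n = 64 per group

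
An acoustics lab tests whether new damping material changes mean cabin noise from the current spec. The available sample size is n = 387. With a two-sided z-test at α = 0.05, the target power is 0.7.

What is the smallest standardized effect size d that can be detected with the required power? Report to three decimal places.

Need Φ(δ − 1.960) = 0.7, so δ = 1.960 + 0.524 = 2.484.
(The second rejection-region term Φ(−δ − z_{α/2}) is negligible and dropped.)
δ = d·√n ⇒ d = δ/√n = 2.484/√387 = 0.1263.

d ≈ 0.126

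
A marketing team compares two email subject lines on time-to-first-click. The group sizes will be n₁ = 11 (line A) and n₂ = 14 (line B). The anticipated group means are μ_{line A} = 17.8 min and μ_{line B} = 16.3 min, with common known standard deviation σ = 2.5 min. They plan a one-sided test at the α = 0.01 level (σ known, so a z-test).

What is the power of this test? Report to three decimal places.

Power ≈ 0.201

Standardized effect: d = |μ_{line A} − μ_{line B}| / σ = |17.8 − 16.3| / 2.5 = 0.6000
Noncentrality parameter: δ = d / √(1/n₁ + 1/n₂) = 0.6000 / √(1/11 + 1/14) = 1.4892
One-sided α = 0.01 → critical value z_{0.01} = 2.326.
Power = P(Z > 2.326 − δ) = Φ(-0.837) = 0.2012.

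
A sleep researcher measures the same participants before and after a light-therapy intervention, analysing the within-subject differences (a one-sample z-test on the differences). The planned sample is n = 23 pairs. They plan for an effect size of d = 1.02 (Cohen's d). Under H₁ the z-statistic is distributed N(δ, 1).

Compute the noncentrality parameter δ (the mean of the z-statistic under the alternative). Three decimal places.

δ = d·√n = 1.02 × √23 = 4.8917

δ ≈ 4.892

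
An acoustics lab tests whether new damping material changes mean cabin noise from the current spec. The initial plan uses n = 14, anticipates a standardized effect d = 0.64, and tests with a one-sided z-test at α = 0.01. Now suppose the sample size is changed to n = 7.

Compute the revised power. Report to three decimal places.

With n = 7: δ = d·√n = 0.64 × √7 = 1.6933. Critical value z_{0.01} = 2.326.
Revised power = Φ(δ − 2.326) = Φ(-0.633) = 0.2633.

Power ≈ 0.263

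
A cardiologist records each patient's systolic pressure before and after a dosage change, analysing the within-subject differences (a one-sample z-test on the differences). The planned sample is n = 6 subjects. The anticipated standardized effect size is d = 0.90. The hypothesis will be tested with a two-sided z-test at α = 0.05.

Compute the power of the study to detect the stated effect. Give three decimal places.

Power ≈ 0.597

Noncentrality parameter: λ = d·√n = 0.90 × √6 = 2.2045
Two-sided α = 0.05 → critical value z_{0.025} = 1.960.
Power = Φ(λ − 1.960) + Φ(−λ − 1.960) = Φ(0.245) + Φ(-4.165) = 0.5966 + 0.0000 = 0.5966.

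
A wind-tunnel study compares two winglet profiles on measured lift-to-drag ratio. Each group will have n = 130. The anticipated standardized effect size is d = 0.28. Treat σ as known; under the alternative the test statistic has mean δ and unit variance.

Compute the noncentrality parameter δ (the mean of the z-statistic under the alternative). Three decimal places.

δ ≈ 2.257

The noncentrality parameter scales effect size by the design's sample-size factor: δ = d·√(n/2) = 0.28 × √(130/2) = 2.2574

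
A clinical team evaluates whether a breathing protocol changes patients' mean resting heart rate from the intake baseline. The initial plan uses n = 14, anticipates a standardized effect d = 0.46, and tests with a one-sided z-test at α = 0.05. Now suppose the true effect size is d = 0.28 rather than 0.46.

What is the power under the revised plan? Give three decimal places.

Power ≈ 0.275

With d = 0.28: δ = d·√n = 0.28 × √14 = 1.0477. Critical value z_{0.05} = 1.645.
Revised power = P(Z > 1.645 − δ) = Φ(-0.597) = 0.2752.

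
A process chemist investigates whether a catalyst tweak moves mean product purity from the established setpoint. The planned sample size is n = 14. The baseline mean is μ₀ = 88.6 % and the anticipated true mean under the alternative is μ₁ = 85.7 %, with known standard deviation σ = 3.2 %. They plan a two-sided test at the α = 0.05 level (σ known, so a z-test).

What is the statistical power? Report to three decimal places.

Standardized effect: d = |μ₁ − μ₀| / σ = |85.7 − 88.6| / 3.2 = 0.9062
Noncentrality parameter: λ = d·√n = 0.9062 × √14 = 3.3909
Two-sided α = 0.05 → critical value z_{0.025} = 1.960.
Power = Φ(λ − 1.960) + Φ(−λ − 1.960) = Φ(1.431) + Φ(-5.351) = 0.9238 + 0.0000 = 0.9238.

Power ≈ 0.924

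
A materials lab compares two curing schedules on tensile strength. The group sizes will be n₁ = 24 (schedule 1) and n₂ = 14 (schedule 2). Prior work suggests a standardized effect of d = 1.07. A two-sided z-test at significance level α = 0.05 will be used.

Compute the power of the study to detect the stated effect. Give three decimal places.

Noncentrality parameter: δ = d / √(1/n₁ + 1/n₂) = 1.07 / √(1/24 + 1/14) = 3.1817
Critical value for a two-sided test at α = 0.05: z_{α/2} = 1.960.
Power = Φ(δ − 1.960) + Φ(−δ − 1.960) = Φ(1.222) + Φ(-5.142) = 0.8891 + 0.0000 = 0.8891.

Power ≈ 0.889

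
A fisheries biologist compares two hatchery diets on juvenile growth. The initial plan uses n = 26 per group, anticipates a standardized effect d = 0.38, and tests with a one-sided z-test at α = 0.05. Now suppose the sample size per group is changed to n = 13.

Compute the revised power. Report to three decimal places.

With n = 13 per group: δ = d·√(n/2) = 0.38 × √(13/2) = 0.9688. Critical value z_{0.05} = 1.645.
Revised power = P(Z > 1.645 − δ) = Φ(-0.676) = 0.2495.

Power ≈ 0.250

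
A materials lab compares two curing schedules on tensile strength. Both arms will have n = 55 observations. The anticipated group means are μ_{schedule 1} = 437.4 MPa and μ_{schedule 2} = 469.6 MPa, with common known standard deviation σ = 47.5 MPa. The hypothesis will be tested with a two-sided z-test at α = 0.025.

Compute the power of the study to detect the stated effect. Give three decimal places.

Power ≈ 0.905

Standardized effect: d = |μ_{schedule 1} − μ_{schedule 2}| / σ = |437.4 − 469.6| / 47.5 = 0.6779
Noncentrality parameter: δ = d·√(n/2) = 0.6779 × √(55/2) = 3.5549
Critical value for a two-sided test at α = 0.025: z_{α/2} = 2.241.
Power = Φ(δ − 2.241) + Φ(−δ − 2.241) = Φ(1.314) + Φ(-5.796) = 0.9055 + 0.0000 = 0.9055.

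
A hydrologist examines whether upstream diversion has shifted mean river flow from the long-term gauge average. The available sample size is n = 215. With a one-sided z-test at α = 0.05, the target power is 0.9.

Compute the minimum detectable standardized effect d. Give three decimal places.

Required noncentrality: δ = z_{0.05} + z_{0.10} = 1.645 + 1.282 = 2.926.
δ = d·√n ⇒ d = δ/√n = 2.926/√215 = 0.1996.

d ≈ 0.200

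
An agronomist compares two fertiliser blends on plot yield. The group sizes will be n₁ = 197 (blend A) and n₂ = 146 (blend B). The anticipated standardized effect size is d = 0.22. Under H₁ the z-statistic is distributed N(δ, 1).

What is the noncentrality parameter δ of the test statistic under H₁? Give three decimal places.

The noncentrality parameter scales effect size by the design's sample-size factor: δ = d / √(1/n₁ + 1/n₂) = 0.22 / √(1/197 + 1/146) = 2.0146

δ ≈ 2.015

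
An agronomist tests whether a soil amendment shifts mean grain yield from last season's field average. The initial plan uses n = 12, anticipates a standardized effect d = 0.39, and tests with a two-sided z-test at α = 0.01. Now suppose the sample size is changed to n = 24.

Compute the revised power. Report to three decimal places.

Power ≈ 0.253

With n = 24: δ = d·√n = 0.39 × √24 = 1.9106. Critical value z_{0.005} = 2.576.
Revised power = Φ(δ − 2.576) + Φ(−δ − 2.576) = Φ(-0.665) + Φ(-4.486) = 0.2530 + 0.0000 = 0.2530.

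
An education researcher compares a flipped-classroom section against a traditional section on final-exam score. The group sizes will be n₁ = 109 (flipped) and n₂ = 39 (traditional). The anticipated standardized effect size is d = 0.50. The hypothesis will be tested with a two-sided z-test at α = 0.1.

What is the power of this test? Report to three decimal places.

Noncentrality parameter: δ = d / √(1/n₁ + 1/n₂) = 0.50 / √(1/109 + 1/39) = 2.6797
Two-sided α = 0.1 → critical value z_{0.05} = 1.645.
Power = Φ(δ − 1.645) + Φ(−δ − 1.645) = Φ(1.035) + Φ(-4.325) = 0.8496 + 0.0000 = 0.8496.

Power ≈ 0.850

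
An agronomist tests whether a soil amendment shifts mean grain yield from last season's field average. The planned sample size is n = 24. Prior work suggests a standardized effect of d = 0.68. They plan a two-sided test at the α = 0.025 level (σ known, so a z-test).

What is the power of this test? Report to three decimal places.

Noncentrality parameter: δ = d·√n = 0.68 × √24 = 3.3313
Two-sided α = 0.025 → critical value z_{0.0125} = 2.241.
Power = Φ(δ − 2.241) + Φ(−δ − 2.241) = Φ(1.090) + Φ(-5.573) = 0.8621 + 0.0000 = 0.8621.

Power ≈ 0.862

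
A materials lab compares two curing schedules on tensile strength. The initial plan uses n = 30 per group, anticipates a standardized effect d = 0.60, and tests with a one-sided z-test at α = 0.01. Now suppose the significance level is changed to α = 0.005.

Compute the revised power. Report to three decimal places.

Power ≈ 0.401

δ = d·√(n/2) = 0.60 × √(30/2) = 2.3238 (unchanged). New critical value: z_{0.005} = 2.576.
Revised power = Φ(δ − 2.576) = Φ(-0.252) = 0.4005.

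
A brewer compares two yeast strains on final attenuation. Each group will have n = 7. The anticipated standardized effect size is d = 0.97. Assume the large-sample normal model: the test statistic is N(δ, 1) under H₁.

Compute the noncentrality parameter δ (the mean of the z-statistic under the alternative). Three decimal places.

δ ≈ 1.815

δ = d·√(n/2) = 0.97 × √(7/2) = 1.8147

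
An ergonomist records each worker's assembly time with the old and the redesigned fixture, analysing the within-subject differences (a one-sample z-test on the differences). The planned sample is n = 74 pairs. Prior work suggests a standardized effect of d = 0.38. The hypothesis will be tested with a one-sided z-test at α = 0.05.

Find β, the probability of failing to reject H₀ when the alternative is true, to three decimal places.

Noncentrality parameter: δ = d·√n = 0.38 × √74 = 3.2689
Critical value for a one-sided test at α = 0.05: z_α = 1.645.
Power = Φ(δ − 1.645) = Φ(1.624) = 0.9478.
Type II error: β = 1 − power = 1 − 0.9478 = 0.0522.

β ≈ 0.052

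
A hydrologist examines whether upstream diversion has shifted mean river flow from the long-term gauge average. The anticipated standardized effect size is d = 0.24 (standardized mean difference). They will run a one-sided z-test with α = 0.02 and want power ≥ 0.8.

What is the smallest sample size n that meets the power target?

For power 0.8 need Φ(δ − z_{0.02}) = 0.8, so δ = z_{0.02} + z_{0.20} = 2.054 + 0.842 = 2.895.
δ = d·√n ⇒ n = (δ/d)² = (2.895 / 0.24)² = 145.54.
Round up to the next whole unit.

n = 146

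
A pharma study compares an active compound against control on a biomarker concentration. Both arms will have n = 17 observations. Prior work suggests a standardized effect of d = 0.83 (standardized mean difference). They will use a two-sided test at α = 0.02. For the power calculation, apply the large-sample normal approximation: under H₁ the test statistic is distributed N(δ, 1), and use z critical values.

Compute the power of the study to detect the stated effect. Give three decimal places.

Power ≈ 0.537

Noncentrality parameter: δ = d·√(n/2) = 0.83 × √(17/2) = 2.4198
Critical value for a two-sided test at α = 0.02: z_{α/2} = 2.326.
Power = Φ(δ − 2.326) + Φ(−δ − 2.326) = Φ(0.093) + Φ(-4.746) = 0.5372 + 0.0000 = 0.5372.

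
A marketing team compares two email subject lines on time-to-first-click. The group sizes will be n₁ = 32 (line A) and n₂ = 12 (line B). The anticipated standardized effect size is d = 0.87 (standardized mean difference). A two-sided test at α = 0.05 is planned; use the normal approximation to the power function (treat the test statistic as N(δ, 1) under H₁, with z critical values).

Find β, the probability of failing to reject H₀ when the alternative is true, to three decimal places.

β ≈ 0.271

Noncentrality parameter: δ = d / √(1/n₁ + 1/n₂) = 0.87 / √(1/32 + 1/12) = 2.5702
Critical value for a two-sided test at α = 0.05: z_{α/2} = 1.960.
Power = Φ(δ − 1.960) + Φ(−δ − 1.960) = Φ(0.610) + Φ(-4.530) = 0.7291 + 0.0000 = 0.7291.
Type II error: β = 1 − power = 1 − 0.7291 = 0.2709.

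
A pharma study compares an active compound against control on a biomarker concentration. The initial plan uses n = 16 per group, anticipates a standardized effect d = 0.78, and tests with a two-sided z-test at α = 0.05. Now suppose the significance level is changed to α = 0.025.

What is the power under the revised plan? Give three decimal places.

Power ≈ 0.486

δ = d·√(n/2) = 0.78 × √(16/2) = 2.2062 (unchanged). New critical value: z_{0.0125} = 2.241.
Revised power = Φ(δ − 2.241) + Φ(−δ − 2.241) = Φ(-0.035) + Φ(-4.448) = 0.4859 + 0.0000 = 0.4860.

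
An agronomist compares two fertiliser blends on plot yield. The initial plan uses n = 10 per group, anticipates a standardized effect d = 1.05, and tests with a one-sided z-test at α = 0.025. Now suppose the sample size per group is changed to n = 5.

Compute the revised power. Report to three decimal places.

Power ≈ 0.382

With n = 5 per group: δ = d·√(n/2) = 1.05 × √(5/2) = 1.6602. Critical value z_{0.025} = 1.960.
Revised power = Φ(δ − 1.960) = Φ(-0.300) = 0.3822.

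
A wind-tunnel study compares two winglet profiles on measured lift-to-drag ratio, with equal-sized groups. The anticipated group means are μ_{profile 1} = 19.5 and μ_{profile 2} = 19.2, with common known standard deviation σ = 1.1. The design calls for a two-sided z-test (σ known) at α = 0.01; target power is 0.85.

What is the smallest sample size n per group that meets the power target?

Standardized effect: d = |μ_{profile 1} − μ_{profile 2}| / σ = |19.5 − 19.2| / 1.1 = 0.2727
Set Φ(δ − 2.576) = 0.85; then δ − 2.576 = Φ⁻¹(0.85) = 1.036, giving δ = 3.612.
(For δ > 0 the lower-tail rejection region contributes negligibly to power, so the one-term inversion is standard.)
δ = d·√(n/2) ⇒ n = 2(δ/d)² = 2 × (3.612 / 0.2727)² = 350.86.
Rounding up, n = 351 per group.

n = 351 per group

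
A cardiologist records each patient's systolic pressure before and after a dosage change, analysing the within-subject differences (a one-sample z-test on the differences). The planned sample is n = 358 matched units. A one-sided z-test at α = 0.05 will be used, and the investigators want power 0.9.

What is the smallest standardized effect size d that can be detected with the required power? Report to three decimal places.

Required noncentrality: δ = z_{0.05} + z_{0.10} = 1.645 + 1.282 = 2.926.
δ = d·√n ⇒ d = δ/√n = 2.926/√358 = 0.1547.

d ≈ 0.155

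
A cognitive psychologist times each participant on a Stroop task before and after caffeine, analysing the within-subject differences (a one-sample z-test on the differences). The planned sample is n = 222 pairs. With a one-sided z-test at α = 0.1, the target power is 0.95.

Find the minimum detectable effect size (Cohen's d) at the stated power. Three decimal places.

Required noncentrality: δ = z_{0.1} + z_{0.05} = 1.282 + 1.645 = 2.926.
δ = d·√n ⇒ d = δ/√n = 2.926/√222 = 0.1964.

d ≈ 0.196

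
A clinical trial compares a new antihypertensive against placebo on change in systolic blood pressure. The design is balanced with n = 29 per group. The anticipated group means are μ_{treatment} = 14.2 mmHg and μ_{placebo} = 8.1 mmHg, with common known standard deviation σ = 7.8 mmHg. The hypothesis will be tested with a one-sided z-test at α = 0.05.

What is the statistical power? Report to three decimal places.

Power ≈ 0.909

Standardized effect: d = |μ_{treatment} − μ_{placebo}| / σ = |14.2 − 8.1| / 7.8 = 0.7821
Noncentrality parameter: δ = d·√(n/2) = 0.7821 × √(29/2) = 2.9780
One-sided α = 0.05 → critical value z_{0.05} = 1.645.
Power = P(Z > 1.645 − δ) = Φ(1.333) = 0.9088.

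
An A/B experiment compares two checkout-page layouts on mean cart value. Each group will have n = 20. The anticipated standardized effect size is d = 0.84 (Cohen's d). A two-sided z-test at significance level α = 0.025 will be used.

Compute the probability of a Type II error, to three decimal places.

β ≈ 0.339

Noncentrality parameter: δ = d·√(n/2) = 0.84 × √(20/2) = 2.6563
Critical value for a two-sided test at α = 0.025: z_{α/2} = 2.241.
Power = Φ(δ − 2.241) + Φ(−δ − 2.241) = Φ(0.415) + Φ(-4.898) = 0.6609 + 0.0000 = 0.6609.
Type II error: β = 1 − power = 1 − 0.6609 = 0.3391.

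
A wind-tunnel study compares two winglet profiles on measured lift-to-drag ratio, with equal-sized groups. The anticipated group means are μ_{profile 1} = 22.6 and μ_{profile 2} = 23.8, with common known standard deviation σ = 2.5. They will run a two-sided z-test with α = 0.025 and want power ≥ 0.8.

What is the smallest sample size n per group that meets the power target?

n = 83 per group

Standardized effect: d = |μ_{profile 1} − μ_{profile 2}| / σ = |22.6 − 23.8| / 2.5 = 0.4800
For power 0.8 need Φ(δ − z_{0.0125}) = 0.8, so δ = z_{0.0125} + z_{0.20} = 2.241 + 0.842 = 3.083.
(For δ > 0 the lower-tail rejection region contributes negligibly to power, so the one-term inversion is standard.)
δ = d·√(n/2) ⇒ n = 2(δ/d)² = 2 × (3.083 / 0.4800)² = 82.51.
Rounding up, n = 83 per group.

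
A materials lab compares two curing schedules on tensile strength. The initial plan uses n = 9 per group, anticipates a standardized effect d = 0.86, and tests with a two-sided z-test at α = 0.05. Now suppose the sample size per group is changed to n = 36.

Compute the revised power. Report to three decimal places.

Power ≈ 0.954

With n = 36 per group: δ = d·√(n/2) = 0.86 × √(36/2) = 3.6487. Critical value z_{0.025} = 1.960.
Revised power = Φ(δ − 1.960) + Φ(−δ − 1.960) = Φ(1.689) + Φ(-5.609) = 0.9544 + 0.0000 = 0.9544.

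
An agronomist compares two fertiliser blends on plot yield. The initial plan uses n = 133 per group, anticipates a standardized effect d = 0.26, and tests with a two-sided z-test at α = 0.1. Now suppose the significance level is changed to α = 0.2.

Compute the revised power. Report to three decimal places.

δ = d·√(n/2) = 0.26 × √(133/2) = 2.1202 (unchanged). New critical value: z_{0.1} = 1.282.
Revised power = Φ(δ − 1.282) + Φ(−δ − 1.282) = Φ(0.839) + Φ(-3.402) = 0.7992 + 0.0003 = 0.7995.

Power ≈ 0.800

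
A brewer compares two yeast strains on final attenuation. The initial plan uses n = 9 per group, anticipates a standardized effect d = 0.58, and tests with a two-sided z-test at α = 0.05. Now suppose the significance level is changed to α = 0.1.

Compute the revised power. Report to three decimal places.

Power ≈ 0.341

δ = d·√(n/2) = 0.58 × √(9/2) = 1.2304 (unchanged). New critical value: z_{0.05} = 1.645.
Revised power = Φ(δ − 1.645) + Φ(−δ − 1.645) = Φ(-0.414) + Φ(-2.875) = 0.3393 + 0.0020 = 0.3413.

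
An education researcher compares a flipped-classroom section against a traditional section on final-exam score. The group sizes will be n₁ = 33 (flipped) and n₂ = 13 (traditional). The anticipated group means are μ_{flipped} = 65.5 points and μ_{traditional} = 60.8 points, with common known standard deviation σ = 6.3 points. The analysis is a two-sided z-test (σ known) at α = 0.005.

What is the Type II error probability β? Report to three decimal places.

β ≈ 0.702

Standardized effect: d = |μ_{flipped} − μ_{traditional}| / σ = |65.5 − 60.8| / 6.3 = 0.7460
Noncentrality parameter: δ = d / √(1/n₁ + 1/n₂) = 0.7460 / √(1/33 + 1/13) = 2.2783
Critical value for a two-sided test at α = 0.005: z_{α/2} = 2.807.
Power = Φ(δ − 2.807) + Φ(−δ − 2.807) = Φ(-0.529) + Φ(-5.085) = 0.2985 + 0.0000 = 0.2985.
Type II error: β = 1 − power = 1 − 0.2985 = 0.7015.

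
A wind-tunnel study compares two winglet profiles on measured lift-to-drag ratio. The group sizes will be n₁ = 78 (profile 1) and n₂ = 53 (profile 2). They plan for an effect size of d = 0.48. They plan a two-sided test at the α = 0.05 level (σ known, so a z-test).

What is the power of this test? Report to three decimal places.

Power ≈ 0.769

Noncentrality parameter: δ = d / √(1/n₁ + 1/n₂) = 0.48 / √(1/78 + 1/53) = 2.6964
Critical value for a two-sided test at α = 0.05: z_{α/2} = 1.960.
Power = Φ(δ − 1.960) + Φ(−δ − 1.960) = Φ(0.736) + Φ(-4.656) = 0.7693 + 0.0000 = 0.7693.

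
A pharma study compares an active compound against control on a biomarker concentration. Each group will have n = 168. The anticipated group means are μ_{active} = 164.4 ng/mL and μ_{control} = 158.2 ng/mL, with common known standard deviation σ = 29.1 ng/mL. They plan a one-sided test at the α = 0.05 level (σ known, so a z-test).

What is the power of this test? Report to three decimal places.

Standardized effect: d = |μ_{active} − μ_{control}| / σ = |164.4 − 158.2| / 29.1 = 0.2131
Noncentrality parameter: δ = d·√(n/2) = 0.2131 × √(168/2) = 1.9527
One-sided α = 0.05 → critical value z_{0.05} = 1.645.
Power = Φ(δ − 1.645) = Φ(0.308) = 0.6209.

Power ≈ 0.621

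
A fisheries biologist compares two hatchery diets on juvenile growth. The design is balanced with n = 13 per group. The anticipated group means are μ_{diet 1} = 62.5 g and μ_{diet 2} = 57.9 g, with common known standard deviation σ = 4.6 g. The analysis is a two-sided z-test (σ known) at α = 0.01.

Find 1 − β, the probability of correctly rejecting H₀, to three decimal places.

Standardized effect: d = |μ_{diet 1} − μ_{diet 2}| / σ = |62.5 − 57.9| / 4.6 = 1.0000
Noncentrality parameter: λ = d·√(n/2) = 1.0000 × √(13/2) = 2.5495
Two-sided α = 0.01 → critical value z_{0.005} = 2.576.
Power = Φ(λ − 2.576) + Φ(−λ − 2.576) = Φ(-0.026) + Φ(-5.125) = 0.4895 + 0.0000 = 0.4895.

Power ≈ 0.490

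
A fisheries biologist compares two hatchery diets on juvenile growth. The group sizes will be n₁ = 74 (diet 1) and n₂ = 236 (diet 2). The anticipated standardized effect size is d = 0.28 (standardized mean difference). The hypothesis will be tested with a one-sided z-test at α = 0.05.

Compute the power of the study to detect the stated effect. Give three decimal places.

Power ≈ 0.676

Noncentrality parameter: δ = d / √(1/n₁ + 1/n₂) = 0.28 / √(1/74 + 1/236) = 2.1016
Critical value for a one-sided test at α = 0.05: z_α = 1.645.
Power = P(Z > 1.645 − δ) = Φ(0.457) = 0.6761.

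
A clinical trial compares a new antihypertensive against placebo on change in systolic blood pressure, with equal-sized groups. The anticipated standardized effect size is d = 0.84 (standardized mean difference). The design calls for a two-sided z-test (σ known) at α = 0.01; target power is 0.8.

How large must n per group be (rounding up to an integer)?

n = 34 per group

For power 0.8 need Φ(δ − z_{0.005}) = 0.8, so δ = z_{0.005} + z_{0.20} = 2.576 + 0.842 = 3.417.
(For δ > 0 the lower-tail rejection region contributes negligibly to power, so the one-term inversion is standard.)
δ = d·√(n/2) ⇒ n = 2(δ/d)² = 2 × (3.417 / 0.84)² = 33.10.
Round up to the next whole unit.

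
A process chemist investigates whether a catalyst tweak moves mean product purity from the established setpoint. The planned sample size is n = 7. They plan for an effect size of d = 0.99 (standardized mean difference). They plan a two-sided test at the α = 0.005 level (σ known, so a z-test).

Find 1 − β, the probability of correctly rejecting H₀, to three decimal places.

Power ≈ 0.426

Noncentrality parameter: λ = d·√n = 0.99 × √7 = 2.6193
Critical value for a two-sided test at α = 0.005: z_{α/2} = 2.807.
Power = Φ(λ − 2.807) + Φ(−λ − 2.807) = Φ(-0.188) + Φ(-5.426) = 0.4255 + 0.0000 = 0.4255.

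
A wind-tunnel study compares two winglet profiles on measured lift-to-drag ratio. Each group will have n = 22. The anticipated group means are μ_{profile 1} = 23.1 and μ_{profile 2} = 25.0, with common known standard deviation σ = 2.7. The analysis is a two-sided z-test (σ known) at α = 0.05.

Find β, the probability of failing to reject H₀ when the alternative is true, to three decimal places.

Standardized effect: d = |μ_{profile 1} − μ_{profile 2}| / σ = |23.1 − 25.0| / 2.7 = 0.7037
Noncentrality parameter: δ = d·√(n/2) = 0.7037 × √(22/2) = 2.3339
Two-sided α = 0.05 → critical value z_{0.025} = 1.960.
Power = Φ(δ − 1.960) + Φ(−δ − 1.960) = Φ(0.374) + Φ(-4.294) = 0.6458 + 0.0000 = 0.6458.
Type II error: β = 1 − power = 1 − 0.6458 = 0.3542.

β ≈ 0.354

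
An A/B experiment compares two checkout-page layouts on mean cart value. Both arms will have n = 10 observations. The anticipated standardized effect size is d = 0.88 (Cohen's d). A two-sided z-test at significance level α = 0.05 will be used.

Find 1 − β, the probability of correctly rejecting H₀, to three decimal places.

Power ≈ 0.503

Noncentrality parameter: δ = d·√(n/2) = 0.88 × √(10/2) = 1.9677
Critical value for a two-sided test at α = 0.05: z_{α/2} = 1.960.
Power = Φ(δ − 1.960) + Φ(−δ − 1.960) = Φ(0.008) + Φ(-3.928) = 0.5031 + 0.0000 = 0.5031.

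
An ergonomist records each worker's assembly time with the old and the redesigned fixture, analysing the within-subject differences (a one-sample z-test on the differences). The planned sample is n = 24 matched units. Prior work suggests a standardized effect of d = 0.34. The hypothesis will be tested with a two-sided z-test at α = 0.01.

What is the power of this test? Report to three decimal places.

Noncentrality parameter: δ = d·√n = 0.34 × √24 = 1.6657
Critical value for a two-sided test at α = 0.01: z_{α/2} = 2.576.
Power = Φ(δ − 2.576) + Φ(−δ − 2.576) = Φ(-0.910) + Φ(-4.241) = 0.1814 + 0.0000 = 0.1814.

Power ≈ 0.181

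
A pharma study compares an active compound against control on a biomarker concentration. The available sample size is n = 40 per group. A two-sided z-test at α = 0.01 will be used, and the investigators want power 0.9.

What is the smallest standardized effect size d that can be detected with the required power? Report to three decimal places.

d ≈ 0.863

Need Φ(δ − 2.576) = 0.9, so δ = 2.576 + 1.282 = 3.857.
(The second rejection-region term Φ(−δ − z_{α/2}) is negligible and dropped.)
δ = d·√(n/2) ⇒ d = δ/√(n/2) = 3.857/√(40/2) = 0.8625.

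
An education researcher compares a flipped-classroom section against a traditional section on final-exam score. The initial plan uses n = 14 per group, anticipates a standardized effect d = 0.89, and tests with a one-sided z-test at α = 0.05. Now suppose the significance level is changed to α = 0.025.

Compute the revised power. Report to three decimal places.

δ = d·√(n/2) = 0.89 × √(14/2) = 2.3547 (unchanged). New critical value: z_{0.025} = 1.960.
Revised power = P(Z > 1.960 − δ) = Φ(0.395) = 0.6535.

Power ≈ 0.653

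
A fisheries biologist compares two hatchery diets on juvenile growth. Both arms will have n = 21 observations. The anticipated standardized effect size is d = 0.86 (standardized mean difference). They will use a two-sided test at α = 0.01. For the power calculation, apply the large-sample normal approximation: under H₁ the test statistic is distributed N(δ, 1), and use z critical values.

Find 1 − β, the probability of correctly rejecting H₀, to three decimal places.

Power ≈ 0.584

Noncentrality parameter: δ = d·√(n/2) = 0.86 × √(21/2) = 2.7867
Critical value for a two-sided test at α = 0.01: z_{α/2} = 2.576.
Power = Φ(δ − 2.576) + Φ(−δ − 2.576) = Φ(0.211) + Φ(-5.363) = 0.5835 + 0.0000 = 0.5835.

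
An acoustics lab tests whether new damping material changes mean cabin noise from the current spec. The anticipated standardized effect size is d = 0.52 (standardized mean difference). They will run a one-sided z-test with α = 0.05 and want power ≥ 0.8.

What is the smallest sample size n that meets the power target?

n = 23

Set Φ(δ − 1.645) = 0.8; then δ − 1.645 = Φ⁻¹(0.8) = 0.842, giving δ = 2.486.
δ = d·√n ⇒ n = (δ/d)² = (2.486 / 0.52)² = 22.86.
Rounding up, n = 23.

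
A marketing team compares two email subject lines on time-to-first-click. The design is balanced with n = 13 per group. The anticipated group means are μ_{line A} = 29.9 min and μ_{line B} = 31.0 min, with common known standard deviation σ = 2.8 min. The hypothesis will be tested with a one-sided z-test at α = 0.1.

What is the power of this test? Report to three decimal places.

Standardized effect: d = |μ_{line A} − μ_{line B}| / σ = |29.9 − 31.0| / 2.8 = 0.3929
Noncentrality parameter: λ = d·√(n/2) = 0.3929 × √(13/2) = 1.0016
Critical value for a one-sided test at α = 0.1: z_α = 1.282.
Power = P(Z > 1.282 − λ) = Φ(-0.280) = 0.3898.

Power ≈ 0.390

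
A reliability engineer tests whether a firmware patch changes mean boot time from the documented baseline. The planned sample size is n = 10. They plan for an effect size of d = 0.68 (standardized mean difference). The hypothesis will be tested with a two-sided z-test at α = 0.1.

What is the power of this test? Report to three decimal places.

Noncentrality parameter: λ = d·√n = 0.68 × √10 = 2.1503
Two-sided α = 0.1 → critical value z_{0.05} = 1.645.
Power = Φ(λ − 1.645) + Φ(−λ − 1.645) = Φ(0.505) + Φ(-3.795) = 0.6934 + 0.0001 = 0.6935.

Power ≈ 0.693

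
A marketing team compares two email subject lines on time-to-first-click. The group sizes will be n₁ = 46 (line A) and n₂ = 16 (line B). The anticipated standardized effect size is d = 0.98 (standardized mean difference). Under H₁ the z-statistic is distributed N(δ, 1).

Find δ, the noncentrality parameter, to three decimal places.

δ ≈ 3.377

The noncentrality parameter scales effect size by the design's sample-size factor: δ = d / √(1/n₁ + 1/n₂) = 0.98 / √(1/46 + 1/16) = 3.3765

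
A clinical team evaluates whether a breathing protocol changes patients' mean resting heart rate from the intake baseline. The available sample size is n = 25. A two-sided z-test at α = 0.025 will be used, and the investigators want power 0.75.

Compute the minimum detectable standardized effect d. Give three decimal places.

d ≈ 0.583

Need Φ(δ − 2.241) = 0.75, so δ = 2.241 + 0.674 = 2.916.
(The second rejection-region term Φ(−δ − z_{α/2}) is negligible and dropped.)
δ = d·√n ⇒ d = δ/√n = 2.916/√25 = 0.5832.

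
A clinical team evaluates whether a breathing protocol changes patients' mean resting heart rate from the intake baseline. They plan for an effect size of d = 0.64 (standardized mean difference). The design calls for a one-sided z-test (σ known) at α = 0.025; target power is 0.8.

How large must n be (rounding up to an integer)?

Set Φ(δ − 1.960) = 0.8; then δ − 1.960 = Φ⁻¹(0.8) = 0.842, giving δ = 2.802.
δ = d·√n ⇒ n = (δ/d)² = (2.802 / 0.64)² = 19.16.
Rounding up, n = 20.

n = 20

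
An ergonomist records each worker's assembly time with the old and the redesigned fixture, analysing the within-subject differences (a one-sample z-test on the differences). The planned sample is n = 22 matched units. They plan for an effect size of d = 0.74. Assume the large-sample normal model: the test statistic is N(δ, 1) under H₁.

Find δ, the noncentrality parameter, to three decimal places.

δ ≈ 3.471

δ = d·√n = 0.74 × √22 = 3.4709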